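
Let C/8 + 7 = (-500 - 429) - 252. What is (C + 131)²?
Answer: 87853129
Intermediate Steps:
C = -9504 (C = -56 + 8*((-500 - 429) - 252) = -56 + 8*(-929 - 252) = -56 + 8*(-1181) = -56 - 9448 = -9504)
(C + 131)² = (-9504 + 131)² = (-9373)² = 87853129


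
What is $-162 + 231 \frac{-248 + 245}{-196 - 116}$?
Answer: $- \frac{16617}{104} \approx -159.78$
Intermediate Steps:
$-162 + 231 \frac{-248 + 245}{-196 - 116} = -162 + 231 \left(- \frac{3}{-312}\right) = -162 + 231 \left(\left(-3\right) \left(- \frac{1}{312}\right)\right) = -162 + 231 \cdot \frac{1}{104} = -162 + \frac{231}{104} = - \frac{16617}{104}$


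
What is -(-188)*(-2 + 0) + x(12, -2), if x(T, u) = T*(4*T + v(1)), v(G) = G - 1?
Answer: 200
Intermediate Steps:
v(G) = -1 + G
x(T, u) = 4*T² (x(T, u) = T*(4*T + (-1 + 1)) = T*(4*T + 0) = T*(4*T) = 4*T²)
-(-188)*(-2 + 0) + x(12, -2) = -(-188)*(-2 + 0) + 4*12² = -(-188)*(-2) + 4*144 = -94*4 + 576 = -376 + 576 = 200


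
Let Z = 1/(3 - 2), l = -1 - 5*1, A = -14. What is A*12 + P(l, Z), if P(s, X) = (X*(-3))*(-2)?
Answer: -162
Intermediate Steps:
l = -6 (l = -1 - 5 = -6)
Z = 1 (Z = 1/1 = 1)
P(s, X) = 6*X (P(s, X) = -3*X*(-2) = 6*X)
A*12 + P(l, Z) = -14*12 + 6*1 = -168 + 6 = -162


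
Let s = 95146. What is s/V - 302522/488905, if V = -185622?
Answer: -51336046907/45375761955 ≈ -1.1314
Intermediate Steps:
s/V - 302522/488905 = 95146/(-185622) - 302522/488905 = 95146*(-1/185622) - 302522*1/488905 = -47573/92811 - 302522/488905 = -51336046907/45375761955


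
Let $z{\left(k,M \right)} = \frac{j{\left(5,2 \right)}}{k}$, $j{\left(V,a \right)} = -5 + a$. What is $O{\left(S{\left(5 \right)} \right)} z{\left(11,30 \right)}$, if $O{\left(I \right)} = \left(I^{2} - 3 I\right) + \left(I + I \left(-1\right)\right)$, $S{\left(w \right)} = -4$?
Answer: $- \frac{84}{11} \approx -7.6364$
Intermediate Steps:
$z{\left(k,M \right)} = - \frac{3}{k}$ ($z{\left(k,M \right)} = \frac{-5 + 2}{k} = - \frac{3}{k}$)
$O{\left(I \right)} = I^{2} - 3 I$ ($O{\left(I \right)} = \left(I^{2} - 3 I\right) + \left(I - I\right) = \left(I^{2} - 3 I\right) + 0 = I^{2} - 3 I$)
$O{\left(S{\left(5 \right)} \right)} z{\left(11,30 \right)} = - 4 \left(-3 - 4\right) \left(- \frac{3}{11}\right) = \left(-4\right) \left(-7\right) \left(\left(-3\right) \frac{1}{11}\right) = 28 \left(- \frac{3}{11}\right) = - \frac{84}{11}$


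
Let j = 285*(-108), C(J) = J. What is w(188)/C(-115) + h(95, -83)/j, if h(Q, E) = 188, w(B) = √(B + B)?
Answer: -47/7695 - 2*√94/115 ≈ -0.17472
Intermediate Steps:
w(B) = √2*√B (w(B) = √(2*B) = √2*√B)
j = -30780
w(188)/C(-115) + h(95, -83)/j = (√2*√188)/(-115) + 188/(-30780) = (√2*(2*√47))*(-1/115) + 188*(-1/30780) = (2*√94)*(-1/115) - 47/7695 = -2*√94/115 - 47/7695 = -47/7695 - 2*√94/115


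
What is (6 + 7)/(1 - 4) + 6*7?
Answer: 113/3 ≈ 37.667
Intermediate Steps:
(6 + 7)/(1 - 4) + 6*7 = 13/(-3) + 42 = 13*(-1/3) + 42 = -13/3 + 42 = 113/3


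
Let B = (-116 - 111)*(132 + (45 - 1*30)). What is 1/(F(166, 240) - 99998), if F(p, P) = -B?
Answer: -1/66629 ≈ -1.5008e-5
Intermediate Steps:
B = -33369 (B = -227*(132 + (45 - 30)) = -227*(132 + 15) = -227*147 = -33369)
F(p, P) = 33369 (F(p, P) = -1*(-33369) = 33369)
1/(F(166, 240) - 99998) = 1/(33369 - 99998) = 1/(-66629) = -1/66629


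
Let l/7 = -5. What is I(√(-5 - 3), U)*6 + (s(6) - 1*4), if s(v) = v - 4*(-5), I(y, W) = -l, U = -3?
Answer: 232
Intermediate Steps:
l = -35 (l = 7*(-5) = -35)
I(y, W) = 35 (I(y, W) = -1*(-35) = 35)
s(v) = 20 + v (s(v) = v + 20 = 20 + v)
I(√(-5 - 3), U)*6 + (s(6) - 1*4) = 35*6 + ((20 + 6) - 1*4) = 210 + (26 - 4) = 210 + 22 = 232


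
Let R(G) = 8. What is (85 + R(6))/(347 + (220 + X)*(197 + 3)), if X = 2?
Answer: 93/44747 ≈ 0.0020784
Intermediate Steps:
(85 + R(6))/(347 + (220 + X)*(197 + 3)) = (85 + 8)/(347 + (220 + 2)*(197 + 3)) = 93/(347 + 222*200) = 93/(347 + 44400) = 93/44747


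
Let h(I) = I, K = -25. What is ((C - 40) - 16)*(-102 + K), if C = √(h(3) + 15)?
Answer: 7112 - 381*√2 ≈ 6573.2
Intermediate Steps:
C = 3*√2 (C = √(3 + 15) = √18 = 3*√2 ≈ 4.2426)
((C - 40) - 16)*(-102 + K) = ((3*√2 - 40) - 16)*(-102 - 25) = ((-40 + 3*√2) - 16)*(-127) = (-56 + 3*√2)*(-127) = 7112 - 381*√2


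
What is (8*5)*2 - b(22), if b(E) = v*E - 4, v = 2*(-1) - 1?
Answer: 150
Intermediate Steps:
v = -3 (v = -2 - 1 = -3)
b(E) = -4 - 3*E (b(E) = -3*E - 4 = -4 - 3*E)
(8*5)*2 - b(22) = (8*5)*2 - (-4 - 3*22) = 40*2 - (-4 - 66) = 80 - 1*(-70) = 80 + 70 = 150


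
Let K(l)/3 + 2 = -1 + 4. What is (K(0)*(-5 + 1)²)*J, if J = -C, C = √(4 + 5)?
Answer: -144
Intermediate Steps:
K(l) = 3 (K(l) = -6 + 3*(-1 + 4) = -6 + 3*3 = -6 + 9 = 3)
C = 3 (C = √9 = 3)
J = -3 (J = -1*3 = -3)
(K(0)*(-5 + 1)²)*J = (3*(-5 + 1)²)*(-3) = (3*(-4)²)*(-3) = (3*16)*(-3) = 48*(-3) = -144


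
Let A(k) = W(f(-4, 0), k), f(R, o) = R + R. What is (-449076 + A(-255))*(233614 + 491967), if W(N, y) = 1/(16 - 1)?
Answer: -4887614471759/15 ≈ -3.2584e+11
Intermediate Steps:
f(R, o) = 2*R
W(N, y) = 1/15
A(k) = 1/15
(-449076 + A(-255))*(233614 + 491967) = (-449076 + 1/15)*(233614 + 491967) = -6736139/15*725581 = -4887614471759/15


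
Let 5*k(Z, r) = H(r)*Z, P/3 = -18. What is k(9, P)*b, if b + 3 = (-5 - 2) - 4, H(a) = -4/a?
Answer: -28/15 ≈ -1.8667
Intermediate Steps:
P = -54 (P = 3*(-18) = -54)
k(Z, r) = -4*Z/(5*r) (k(Z, r) = ((-4/r)*Z)/5 = (-4*Z/r)/5 = -4*Z/(5*r))
b = -14 (b = -3 + ((-5 - 2) - 4) = -3 + (-7 - 4) = -3 - 11 = -14)
k(9, P)*b = -4/5*9/(-54)*(-14) = -4/5*9*(-1/54)*(-14) = (2/15)*(-14) = -28/15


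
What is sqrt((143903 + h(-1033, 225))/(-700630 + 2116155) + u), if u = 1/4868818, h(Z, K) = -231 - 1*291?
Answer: sqrt(192449639601492506949974)/1378386719890 ≈ 0.31826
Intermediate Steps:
h(Z, K) = -522 (h(Z, K) = -231 - 291 = -522)
u = 1/4868818 ≈ 2.0539e-7
sqrt((143903 + h(-1033, 225))/(-700630 + 2116155) + u) = sqrt((143903 - 522)/(-700630 + 2116155) + 1/4868818) = sqrt(143381/1415525 + 1/4868818) = sqrt(698097409183/6891933599450) = sqrt(192449639601492506949974)/1378386719890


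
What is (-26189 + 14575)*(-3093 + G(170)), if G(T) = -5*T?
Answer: 45794002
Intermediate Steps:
(-26189 + 14575)*(-3093 + G(170)) = (-26189 + 14575)*(-3093 - 5*170) = -11614*(-3093 - 850) = -11614*(-3943) = 45794002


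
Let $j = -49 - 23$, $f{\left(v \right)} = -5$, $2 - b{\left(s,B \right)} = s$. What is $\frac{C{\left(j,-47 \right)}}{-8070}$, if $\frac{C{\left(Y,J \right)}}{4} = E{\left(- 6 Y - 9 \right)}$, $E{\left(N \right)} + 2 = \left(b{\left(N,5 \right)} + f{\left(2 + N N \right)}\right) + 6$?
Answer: $\frac{844}{4035} \approx 0.20917$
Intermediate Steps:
$b{\left(s,B \right)} = 2 - s$
$j = -72$
$E{\left(N \right)} = 1 - N$ ($E{\left(N \right)} = -2 + \left(\left(\left(2 - N\right) - 5\right) + 6\right) = -2 + \left(\left(-3 - N\right) + 6\right) = -2 - \left(-3 + N\right) = 1 - N$)
$C{\left(Y,J \right)} = 40 + 24 Y$ ($C{\left(Y,J \right)} = 4 \left(1 - \left(- 6 Y - 9\right)\right) = 4 \left(1 - \left(-9 - 6 Y\right)\right) = 4 \left(1 + \left(9 + 6 Y\right)\right) = 4 \left(10 + 6 Y\right) = 40 + 24 Y$)
$\frac{C{\left(j,-47 \right)}}{-8070} = \frac{40 + 24 \left(-72\right)}{-8070} = \left(40 - 1728\right) \left(- \frac{1}{8070}\right) = \left(-1688\right) \left(- \frac{1}{8070}\right) = \frac{844}{4035}$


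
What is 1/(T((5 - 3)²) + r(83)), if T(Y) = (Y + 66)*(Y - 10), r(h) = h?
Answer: -1/337 ≈ -0.0029674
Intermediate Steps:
T(Y) = (-10 + Y)*(66 + Y) (T(Y) = (66 + Y)*(-10 + Y) = (-10 + Y)*(66 + Y))
1/(T((5 - 3)²) + r(83)) = 1/((-660 + ((5 - 3)²)² + 56*(5 - 3)²) + 83) = 1/((-660 + (2²)² + 56*2²) + 83) = 1/((-660 + 4² + 56*4) + 83) = 1/((-660 + 16 + 224) + 83) = 1/(-420 + 83) = 1/(-337) = -1/337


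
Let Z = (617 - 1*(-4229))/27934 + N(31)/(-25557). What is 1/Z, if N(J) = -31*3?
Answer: 118984873/21074514 ≈ 5.6459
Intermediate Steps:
N(J) = -93
Z = 21074514/118984873 (Z = (617 - 1*(-4229))/27934 - 93/(-25557) = (617 + 4229)*(1/27934) - 93*(-1/25557) = 4846*(1/27934) + 31/8519 = 2423/13967 + 31/8519 = 21074514/118984873 ≈ 0.17712)
1/Z = 1/(21074514/118984873) = 118984873/21074514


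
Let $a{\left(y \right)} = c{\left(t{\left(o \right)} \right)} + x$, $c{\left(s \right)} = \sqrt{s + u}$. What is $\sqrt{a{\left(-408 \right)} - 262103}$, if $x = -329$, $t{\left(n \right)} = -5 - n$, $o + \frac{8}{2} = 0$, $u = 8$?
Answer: $\sqrt{-262432 + \sqrt{7}} \approx 512.28 i$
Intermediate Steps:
$o = -4$ ($o = -4 + 0 = -4$)
$c{\left(s \right)} = \sqrt{8 + s}$ ($c{\left(s \right)} = \sqrt{s + 8} = \sqrt{8 + s}$)
$a{\left(y \right)} = -329 + \sqrt{7}$ ($a{\left(y \right)} = \sqrt{8 - 1} - 329 = \sqrt{7} - 329 = -329 + \sqrt{7}$)
$\sqrt{a{\left(-408 \right)} - 262103} = \sqrt{\left(-329 + \sqrt{7}\right) - 262103} = \sqrt{-262432 + \sqrt{7}}$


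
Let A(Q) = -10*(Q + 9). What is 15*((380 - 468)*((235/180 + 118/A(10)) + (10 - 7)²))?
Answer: -728662/57 ≈ -12784.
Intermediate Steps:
A(Q) = -90 - 10*Q (A(Q) = -10*(9 + Q) = -90 - 10*Q)
15*((380 - 468)*((235/180 + 118/A(10)) + (10 - 7)²)) = 15*((380 - 468)*((235/180 + 118/(-90 - 10*10)) + (10 - 7)²)) = 15*(-88*((235*(1/180) + 118/(-90 - 100)) + 3²)) = 15*(-88*((47/36 + 118/(-190)) + 9)) = 15*(-88*((47/36 + 118*(-1/190)) + 9)) = 15*(-88*((47/36 - 59/95) + 9)) = 15*(-88*(2341/3420 + 9)) = 15*(-88*33121/3420) = 15*(-728662/855) = -728662/57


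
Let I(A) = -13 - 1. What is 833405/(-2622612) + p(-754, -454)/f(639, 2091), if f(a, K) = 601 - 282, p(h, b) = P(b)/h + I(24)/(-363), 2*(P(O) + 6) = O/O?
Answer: -1010172943705/3180315468473 ≈ -0.31763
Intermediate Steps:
I(A) = -14
P(O) = -11/2 (P(O) = -6 + (O/O)/2 = -6 + (1/2)*1 = -6 + 1/2 = -11/2)
p(h, b) = 14/363 - 11/(2*h) (p(h, b) = -11/(2*h) - 14/(-363) = -11/(2*h) - 14*(-1/363) = -11/(2*h) + 14/363 = 14/363 - 11/(2*h))
f(a, K) = 319
833405/(-2622612) + p(-754, -454)/f(639, 2091) = 833405/(-2622612) + ((1/726)*(-3993 + 28*(-754))/(-754))/319 = 833405*(-1/2622612) + ((1/726)*(-1/754)*(-3993 - 21112))*(1/319) = -833405/2622612 + ((1/726)*(-1/754)*(-25105))*(1/319) = -833405/2622612 + (25105/547404)*(1/319) = -833405/2622612 + 25105/174621876 = -1010172943705/3180315468473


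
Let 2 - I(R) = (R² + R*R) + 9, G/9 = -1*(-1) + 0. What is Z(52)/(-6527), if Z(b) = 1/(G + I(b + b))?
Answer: 1/141179010 ≈ 7.0832e-9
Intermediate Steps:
G = 9 (G = 9*(-1*(-1) + 0) = 9*(1 + 0) = 9*1 = 9)
I(R) = -7 - 2*R² (I(R) = 2 - ((R² + R*R) + 9) = 2 - ((R² + R²) + 9) = 2 - (2*R² + 9) = 2 - (9 + 2*R²) = 2 + (-9 - 2*R²) = -7 - 2*R²)
Z(b) = 1/(2 - 8*b²) (Z(b) = 1/(9 + (-7 - 2*(b + b)²)) = 1/(9 + (-7 - 2*4*b²)) = 1/(9 + (-7 - 8*b²)) = 1/(2 - 8*b²))
Z(52)/(-6527) = -1/(-2 + 8*52²)/(-6527) = -1/(-2 + 8*2704)*(-1/6527) = -1/(-2 + 21632)*(-1/6527) = -1/21630*(-1/6527) = 1/141179010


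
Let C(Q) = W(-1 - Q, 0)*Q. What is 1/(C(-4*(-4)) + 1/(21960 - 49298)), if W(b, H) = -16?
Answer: -27338/6998529 ≈ -0.0039063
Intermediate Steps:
C(Q) = -16*Q
1/(C(-4*(-4)) + 1/(21960 - 49298)) = 1/(-(-64)*(-4) + 1/(21960 - 49298)) = 1/(-16*16 + 1/(-27338)) = 1/(-256 - 1/27338) = 1/(-6998529/27338) = -27338/6998529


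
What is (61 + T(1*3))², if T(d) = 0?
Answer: 3721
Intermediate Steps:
(61 + T(1*3))² = (61 + 0)² = 61² = 3721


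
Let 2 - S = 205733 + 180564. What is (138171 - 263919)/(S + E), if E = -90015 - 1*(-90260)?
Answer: 8982/27575 ≈ 0.32573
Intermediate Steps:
S = -386295 (S = 2 - (205733 + 180564) = 2 - 1*386297 = 2 - 386297 = -386295)
E = 245 (E = -90015 + 90260 = 245)
(138171 - 263919)/(S + E) = (138171 - 263919)/(-386295 + 245) = -125748/(-386050) = -125748*(-1/386050) = 8982/27575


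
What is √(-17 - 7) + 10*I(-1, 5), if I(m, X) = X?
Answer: 50 + 2*I*√6 ≈ 50.0 + 4.899*I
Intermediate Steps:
√(-17 - 7) + 10*I(-1, 5) = √(-17 - 7) + 10*5 = √(-24) + 50 = 2*I*√6 + 50 = 50 + 2*I*√6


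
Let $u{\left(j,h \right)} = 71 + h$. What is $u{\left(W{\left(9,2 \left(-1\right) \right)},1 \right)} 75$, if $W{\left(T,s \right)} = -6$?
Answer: $5400$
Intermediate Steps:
$u{\left(W{\left(9,2 \left(-1\right) \right)},1 \right)} 75 = \left(71 + 1\right) 75 = 72 \cdot 75 = 5400$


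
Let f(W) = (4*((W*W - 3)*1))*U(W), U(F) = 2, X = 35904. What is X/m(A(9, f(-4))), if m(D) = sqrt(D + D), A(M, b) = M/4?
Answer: 11968*sqrt(2) ≈ 16925.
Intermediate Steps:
f(W) = -24 + 8*W**2 (f(W) = (4*((W*W - 3)*1))*2 = (4*((W**2 - 3)*1))*2 = (4*((-3 + W**2)*1))*2 = (4*(-3 + W**2))*2 = (-12 + 4*W**2)*2 = -24 + 8*W**2)
A(M, b) = M/4 (A(M, b) = M*(1/4) = M/4)
m(D) = sqrt(2)*sqrt(D) (m(D) = sqrt(2*D) = sqrt(2)*sqrt(D))
X/m(A(9, f(-4))) = 35904/((sqrt(2)*sqrt((1/4)*9))) = 35904/((sqrt(2)*sqrt(9/4))) = 35904/((sqrt(2)*(3/2))) = 35904/((3*sqrt(2)/2)) = 35904*(sqrt(2)/3) = 11968*sqrt(2)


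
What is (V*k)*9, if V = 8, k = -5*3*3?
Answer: -3240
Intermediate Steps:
k = -45 (k = -15*3 = -45)
(V*k)*9 = (8*(-45))*9 = -360*9 = -3240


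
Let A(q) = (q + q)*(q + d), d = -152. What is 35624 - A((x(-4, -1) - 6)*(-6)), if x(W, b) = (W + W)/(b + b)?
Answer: 38984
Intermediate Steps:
x(W, b) = W/b (x(W, b) = (2*W)/((2*b)) = (2*W)*(1/(2*b)) = W/b)
A(q) = 2*q*(-152 + q) (A(q) = (q + q)*(q - 152) = (2*q)*(-152 + q) = 2*q*(-152 + q))
35624 - A((x(-4, -1) - 6)*(-6)) = 35624 - 2*(-4/(-1) - 6)*(-6)*(-152 + (-4/(-1) - 6)*(-6)) = 35624 - 2*(-4*(-1) - 6)*(-6)*(-152 + (-4*(-1) - 6)*(-6)) = 35624 - 2*(4 - 6)*(-6)*(-152 + (4 - 6)*(-6)) = 35624 - 2*(-2*(-6))*(-152 - 2*(-6)) = 35624 - 2*12*(-152 + 12) = 35624 - 2*12*(-140) = 35624 - 1*(-3360) = 35624 + 3360 = 38984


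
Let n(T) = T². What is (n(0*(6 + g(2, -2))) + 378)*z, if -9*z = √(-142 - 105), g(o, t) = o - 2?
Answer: -42*I*√247 ≈ -660.08*I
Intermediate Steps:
g(o, t) = -2 + o
z = -I*√247/9 (z = -√(-142 - 105)/9 = -I*√247/9 ≈ -1.7462*I)
(n(0*(6 + g(2, -2))) + 378)*z = ((0*(6 + (-2 + 2)))² + 378)*(-I*√247/9) = ((0*(6 + 0))² + 378)*(-I*√247/9) = ((0*6)² + 378)*(-I*√247/9) = (0² + 378)*(-I*√247/9) = (0 + 378)*(-I*√247/9) = 378*(-I*√247/9) = -42*I*√247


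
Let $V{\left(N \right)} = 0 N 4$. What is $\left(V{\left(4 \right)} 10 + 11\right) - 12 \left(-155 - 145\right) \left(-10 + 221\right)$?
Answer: $759611$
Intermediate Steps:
$V{\left(N \right)} = 0$ ($V{\left(N \right)} = 0 \cdot 4 = 0$)
$\left(V{\left(4 \right)} 10 + 11\right) - 12 \left(-155 - 145\right) \left(-10 + 221\right) = \left(0 \cdot 10 + 11\right) - 12 \left(-155 - 145\right) \left(-10 + 221\right) = \left(0 + 11\right) - 12 \left(\left(-300\right) 211\right) = 11 - -759600 = 11 + 759600 = 759611$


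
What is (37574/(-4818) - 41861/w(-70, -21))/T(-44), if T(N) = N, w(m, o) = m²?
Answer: 192899449/519380400 ≈ 0.37140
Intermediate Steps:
(37574/(-4818) - 41861/w(-70, -21))/T(-44) = (37574/(-4818) - 41861/((-70)²))/(-44) = (37574*(-1/4818) - 41861/4900)*(-1/44) = (-18787/2409 - 41861*1/4900)*(-1/44) = (-18787/2409 - 41861/4900)*(-1/44) = -192899449/11804100*(-1/44) = 192899449/519380400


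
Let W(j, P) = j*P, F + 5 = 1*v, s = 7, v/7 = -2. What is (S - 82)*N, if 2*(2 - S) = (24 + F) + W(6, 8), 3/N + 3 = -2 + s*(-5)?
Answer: 639/80 ≈ 7.9875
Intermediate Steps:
v = -14 (v = 7*(-2) = -14)
F = -19 (F = -5 + 1*(-14) = -5 - 14 = -19)
W(j, P) = P*j
N = -3/40 (N = 3/(-3 + (-2 + 7*(-5))) = 3/(-3 + (-2 - 35)) = 3/(-3 - 37) = 3/(-40) = 3*(-1/40) = -3/40 ≈ -0.075000)
S = -49/2 (S = 2 - ((24 - 19) + 8*6)/2 = 2 - (5 + 48)/2 = 2 - ½*53 = 2 - 53/2 = -49/2 ≈ -24.500)
(S - 82)*N = (-49/2 - 82)*(-3/40) = -213/2*(-3/40) = 639/80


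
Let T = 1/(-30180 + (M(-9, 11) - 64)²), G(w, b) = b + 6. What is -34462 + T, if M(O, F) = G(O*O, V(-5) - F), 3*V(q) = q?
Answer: -7811708321/226676 ≈ -34462.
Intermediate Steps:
V(q) = q/3
G(w, b) = 6 + b
M(O, F) = 13/3 - F (M(O, F) = 6 + ((⅓)*(-5) - F) = 6 + (-5/3 - F) = 13/3 - F)
T = -9/226676 (T = 1/(-30180 + ((13/3 - 1*11) - 64)²) = 1/(-30180 + ((13/3 - 11) - 64)²) = 1/(-30180 + (-20/3 - 64)²) = 1/(-30180 + (-212/3)²) = 1/(-30180 + 44944/9) = 1/(-226676/9) = -9/226676 ≈ -3.9704e-5)
-34462 + T = -34462 - 9/226676 = -7811708321/226676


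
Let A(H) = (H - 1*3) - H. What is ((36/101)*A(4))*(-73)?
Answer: 7884/101 ≈ 78.059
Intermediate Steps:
A(H) = -3 (A(H) = (H - 3) - H = (-3 + H) - H = -3)
((36/101)*A(4))*(-73) = ((36/101)*(-3))*(-73) = -108/101*(-73) = 7884/101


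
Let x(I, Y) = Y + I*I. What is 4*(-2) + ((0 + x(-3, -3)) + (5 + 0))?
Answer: 3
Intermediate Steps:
x(I, Y) = Y + I²
4*(-2) + ((0 + x(-3, -3)) + (5 + 0)) = 4*(-2) + ((0 + (-3 + (-3)²)) + (5 + 0)) = -8 + ((0 + (-3 + 9)) + 5) = -8 + ((0 + 6) + 5) = -8 + (6 + 5) = -8 + 11 = 3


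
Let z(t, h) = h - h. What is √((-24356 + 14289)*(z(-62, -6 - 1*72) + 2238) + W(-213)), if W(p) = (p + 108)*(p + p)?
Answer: 4*I*√1405326 ≈ 4741.9*I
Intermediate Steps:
z(t, h) = 0
W(p) = 2*p*(108 + p) (W(p) = (108 + p)*(2*p) = 2*p*(108 + p))
√((-24356 + 14289)*(z(-62, -6 - 1*72) + 2238) + W(-213)) = √((-24356 + 14289)*(0 + 2238) + 2*(-213)*(108 - 213)) = √(-10067*2238 + 2*(-213)*(-105)) = √(-22529946 + 44730) = √(-22485216) = 4*I*√1405326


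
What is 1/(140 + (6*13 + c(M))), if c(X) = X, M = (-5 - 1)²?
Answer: 1/254 ≈ 0.0039370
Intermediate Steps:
M = 36 (M = (-6)² = 36)
1/(140 + (6*13 + c(M))) = 1/(140 + (6*13 + 36)) = 1/(140 + (78 + 36)) = 1/(140 + 114) = 1/254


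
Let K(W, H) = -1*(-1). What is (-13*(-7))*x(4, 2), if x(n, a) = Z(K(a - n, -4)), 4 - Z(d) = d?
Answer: 273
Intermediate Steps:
K(W, H) = 1
Z(d) = 4 - d
x(n, a) = 3 (x(n, a) = 4 - 1*1 = 4 - 1 = 3)
(-13*(-7))*x(4, 2) = -13*(-7)*3 = 91*3 = 273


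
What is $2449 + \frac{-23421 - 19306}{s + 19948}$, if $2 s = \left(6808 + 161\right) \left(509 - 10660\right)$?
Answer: $\frac{173150319381}{70702423} \approx 2449.0$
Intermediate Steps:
$s = - \frac{70742319}{2}$ ($s = \frac{\left(6808 + 161\right) \left(509 - 10660\right)}{2} = \frac{6969 \left(509 - 10660\right)}{2} = \frac{6969 \left(-10151\right)}{2} = \frac{1}{2} \left(-70742319\right) = - \frac{70742319}{2} \approx -3.5371 \cdot 10^{7}$)
$2449 + \frac{-23421 - 19306}{s + 19948} = 2449 + \frac{-23421 - 19306}{- \frac{70742319}{2} + 19948} = 2449 - \frac{42727}{- \frac{70702423}{2}} = 2449 - - \frac{85454}{70702423} = 2449 + \frac{85454}{70702423} = \frac{173150319381}{70702423}$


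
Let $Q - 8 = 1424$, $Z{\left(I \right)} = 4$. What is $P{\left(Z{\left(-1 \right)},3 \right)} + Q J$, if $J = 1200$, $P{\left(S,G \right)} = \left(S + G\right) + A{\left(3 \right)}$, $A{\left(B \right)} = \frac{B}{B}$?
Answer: $1718408$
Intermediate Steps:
$A{\left(B \right)} = 1$
$P{\left(S,G \right)} = 1 + G + S$ ($P{\left(S,G \right)} = \left(S + G\right) + 1 = \left(G + S\right) + 1 = 1 + G + S$)
$Q = 1432$ ($Q = 8 + 1424 = 1432$)
$P{\left(Z{\left(-1 \right)},3 \right)} + Q J = \left(1 + 3 + 4\right) + 1432 \cdot 1200 = 8 + 1718400 = 1718408$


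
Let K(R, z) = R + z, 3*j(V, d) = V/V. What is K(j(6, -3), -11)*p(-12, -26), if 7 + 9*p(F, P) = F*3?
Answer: 1376/27 ≈ 50.963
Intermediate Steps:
j(V, d) = ⅓ (j(V, d) = (V/V)/3 = (⅓)*1 = ⅓)
p(F, P) = -7/9 + F/3 (p(F, P) = -7/9 + (F*3)/9 = -7/9 + (3*F)/9 = -7/9 + F/3)
K(j(6, -3), -11)*p(-12, -26) = (⅓ - 11)*(-7/9 + (⅓)*(-12)) = -32*(-7/9 - 4)/3 = -32/3*(-43/9) = 1376/27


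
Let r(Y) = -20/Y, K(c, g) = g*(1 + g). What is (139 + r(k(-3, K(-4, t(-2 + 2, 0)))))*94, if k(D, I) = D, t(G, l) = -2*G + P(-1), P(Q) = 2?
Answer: 41078/3 ≈ 13693.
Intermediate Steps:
t(G, l) = 2 - 2*G (t(G, l) = -2*G + 2 = 2 - 2*G)
(139 + r(k(-3, K(-4, t(-2 + 2, 0)))))*94 = (139 - 20/(-3))*94 = (139 - 20*(-⅓))*94 = (139 + 20/3)*94 = (437/3)*94 = 41078/3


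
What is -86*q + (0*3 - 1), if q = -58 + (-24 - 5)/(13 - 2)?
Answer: 57351/11 ≈ 5213.7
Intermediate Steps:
q = -667/11 (q = -58 - 29/11 = -667/11 ≈ -60.636)
-86*q + (0*3 - 1) = -86*(-667/11) + (0*3 - 1) = 57362/11 + (0 - 1) = 57362/11 - 1 = 57351/11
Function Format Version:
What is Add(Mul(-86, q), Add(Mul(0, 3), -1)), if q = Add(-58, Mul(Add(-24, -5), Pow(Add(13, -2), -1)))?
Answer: Rational(57351, 11) ≈ 5213.7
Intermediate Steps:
q = Rational(-667, 11) (q = Add(-58, Mul(-29, Pow(11, -1))) = Add(-58, Mul(-29, Rational(1, 11))) = Add(-58, Rational(-29, 11)) = Rational(-667, 11) ≈ -60.636)
Add(Mul(-86, q), Add(Mul(0, 3), -1)) = Add(Mul(-86, Rational(-667, 11)), Add(Mul(0, 3), -1)) = Add(Rational(57362, 11), Add(0, -1)) = Add(Rational(57362, 11), -1) = Rational(57351, 11)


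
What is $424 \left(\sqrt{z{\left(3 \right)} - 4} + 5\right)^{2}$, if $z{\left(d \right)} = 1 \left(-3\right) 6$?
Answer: $1272 + 4240 i \sqrt{22} \approx 1272.0 + 19887.0 i$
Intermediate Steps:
$z{\left(d \right)} = -18$ ($z{\left(d \right)} = \left(-3\right) 6 = -18$)
$424 \left(\sqrt{z{\left(3 \right)} - 4} + 5\right)^{2} = 424 \left(\sqrt{-18 - 4} + 5\right)^{2} = 424 \left(\sqrt{-22} + 5\right)^{2} = 424 \left(i \sqrt{22} + 5\right)^{2} = 424 \left(5 + i \sqrt{22}\right)^{2}$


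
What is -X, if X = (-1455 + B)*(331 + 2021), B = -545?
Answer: 4704000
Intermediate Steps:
X = -4704000 (X = (-1455 - 545)*(331 + 2021) = -2000*2352 = -4704000)
-X = -1*(-4704000) = 4704000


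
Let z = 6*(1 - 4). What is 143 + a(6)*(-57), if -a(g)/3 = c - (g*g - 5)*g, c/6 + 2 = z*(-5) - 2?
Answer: 56573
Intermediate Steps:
z = -18 (z = 6*(-3) = -18)
c = 516 (c = -12 + 6*(-18*(-5) - 2) = -12 + 6*(90 - 2) = -12 + 6*88 = -12 + 528 = 516)
a(g) = -1548 + 3*g*(-5 + g²) (a(g) = -3*(516 - (g*g - 5)*g) = -3*(516 - (g² - 5)*g) = -3*(516 - (-5 + g²)*g) = -3*(516 - g*(-5 + g²)) = -1548 + 3*g*(-5 + g²))
143 + a(6)*(-57) = 143 + (-1548 - 15*6 + 3*6³)*(-57) = 143 + (-1548 - 90 + 3*216)*(-57) = 143 + (-1548 - 90 + 648)*(-57) = 143 - 990*(-57) = 143 + 56430 = 56573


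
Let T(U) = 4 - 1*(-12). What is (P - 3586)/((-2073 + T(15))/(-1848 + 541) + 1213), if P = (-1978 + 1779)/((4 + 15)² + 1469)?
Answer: -231818669/78514320 ≈ -2.9526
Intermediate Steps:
T(U) = 16 (T(U) = 4 + 12 = 16)
P = -199/1830 (P = -199/(19² + 1469) = -199/(361 + 1469) = -199/1830 ≈ -0.10874)
(P - 3586)/((-2073 + T(15))/(-1848 + 541) + 1213) = (-199/1830 - 3586)/((-2073 + 16)/(-1848 + 541) + 1213) = -6562579/(1830*(-2057/(-1307) + 1213)) = -6562579/(1830*(-2057*(-1/1307) + 1213)) = -6562579/(1830*(2057/1307 + 1213)) = -6562579/(1830*1587448/1307) = -6562579/1830*1307/1587448 = -231818669/78514320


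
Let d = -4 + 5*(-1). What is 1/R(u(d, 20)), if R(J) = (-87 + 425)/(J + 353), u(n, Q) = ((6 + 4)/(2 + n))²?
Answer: 17397/16562 ≈ 1.0504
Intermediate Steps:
d = -9 (d = -4 - 5 = -9)
u(n, Q) = 100/(2 + n)² (u(n, Q) = (10/(2 + n))² = 100/(2 + n)²)
R(J) = 338/(353 + J)
1/R(u(d, 20)) = 1/(338/(353 + 100/(2 - 9)²)) = 1/(338/(353 + 100/(-7)²)) = 1/(338/(353 + 100*(1/49))) = 1/(338/(353 + 100/49)) = 1/(338/(17397/49)) = 1/(338*(49/17397)) = 1/(16562/17397) = 17397/16562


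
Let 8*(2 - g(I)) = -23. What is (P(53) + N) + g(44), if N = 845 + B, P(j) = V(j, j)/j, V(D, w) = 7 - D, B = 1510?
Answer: 1000219/424 ≈ 2359.0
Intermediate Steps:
g(I) = 39/8 (g(I) = 2 - ⅛*(-23) = 2 + 23/8 = 39/8)
P(j) = (7 - j)/j
N = 2355 (N = 845 + 1510 = 2355)
(P(53) + N) + g(44) = ((7 - 1*53)/53 + 2355) + 39/8 = ((7 - 53)/53 + 2355) + 39/8 = ((1/53)*(-46) + 2355) + 39/8 = (-46/53 + 2355) + 39/8 = 124769/53 + 39/8 = 1000219/424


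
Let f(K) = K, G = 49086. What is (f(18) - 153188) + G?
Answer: -104084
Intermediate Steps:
(f(18) - 153188) + G = (18 - 153188) + 49086 = -153170 + 49086 = -104084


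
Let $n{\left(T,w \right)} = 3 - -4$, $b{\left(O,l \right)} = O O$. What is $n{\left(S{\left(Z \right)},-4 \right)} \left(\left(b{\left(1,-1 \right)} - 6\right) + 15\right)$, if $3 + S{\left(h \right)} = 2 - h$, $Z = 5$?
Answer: $70$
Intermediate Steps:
$b{\left(O,l \right)} = O^{2}$
$S{\left(h \right)} = -1 - h$ ($S{\left(h \right)} = -3 - \left(-2 + h\right) = -1 - h$)
$n{\left(T,w \right)} = 7$ ($n{\left(T,w \right)} = 3 + 4 = 7$)
$n{\left(S{\left(Z \right)},-4 \right)} \left(\left(b{\left(1,-1 \right)} - 6\right) + 15\right) = 7 \left(\left(1^{2} - 6\right) + 15\right) = 7 \left(\left(1 - 6\right) + 15\right) = 7 \left(-5 + 15\right) = 7 \cdot 10 = 70$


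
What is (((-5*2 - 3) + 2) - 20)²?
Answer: 961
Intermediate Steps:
(((-5*2 - 3) + 2) - 20)² = (((-10 - 3) + 2) - 20)² = ((-13 + 2) - 20)² = (-11 - 20)² = (-31)² = 961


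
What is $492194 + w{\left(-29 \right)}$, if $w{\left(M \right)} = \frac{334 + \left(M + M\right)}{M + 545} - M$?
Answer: $\frac{21165612}{43} \approx 4.9222 \cdot 10^{5}$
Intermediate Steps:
$w{\left(M \right)} = - M + \frac{334 + 2 M}{545 + M}$ ($w{\left(M \right)} = \frac{334 + 2 M}{545 + M} - M = - M + \frac{334 + 2 M}{545 + M}$)
$492194 + w{\left(-29 \right)} = 492194 + \frac{334 - \left(-29\right)^{2} - -15747}{545 - 29} = 492194 + \frac{334 - 841 + 15747}{516} = 492194 + \frac{1}{516} \cdot 15240 = 492194 + \frac{1270}{43} = \frac{21165612}{43}$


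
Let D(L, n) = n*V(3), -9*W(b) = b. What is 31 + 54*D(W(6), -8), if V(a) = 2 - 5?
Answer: 1327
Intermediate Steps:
V(a) = -3
W(b) = -b/9
D(L, n) = -3*n (D(L, n) = n*(-3) = -3*n)
31 + 54*D(W(6), -8) = 31 + 54*(-3*(-8)) = 31 + 54*24 = 31 + 1296 = 1327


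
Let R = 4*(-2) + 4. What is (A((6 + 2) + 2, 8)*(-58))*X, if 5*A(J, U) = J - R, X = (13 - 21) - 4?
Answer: 9744/5 ≈ 1948.8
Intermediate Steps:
X = -12 (X = -8 - 4 = -12)
R = -4 (R = -8 + 4 = -4)
A(J, U) = 4/5 + J/5 (A(J, U) = (J - 1*(-4))/5 = (J + 4)/5 = (4 + J)/5 = 4/5 + J/5)
(A((6 + 2) + 2, 8)*(-58))*X = ((4/5 + ((6 + 2) + 2)/5)*(-58))*(-12) = ((4/5 + (8 + 2)/5)*(-58))*(-12) = ((4/5 + (1/5)*10)*(-58))*(-12) = ((4/5 + 2)*(-58))*(-12) = ((14/5)*(-58))*(-12) = -812/5*(-12) = 9744/5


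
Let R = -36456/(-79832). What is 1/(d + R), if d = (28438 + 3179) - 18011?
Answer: 9979/135778831 ≈ 7.3495e-5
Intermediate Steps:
R = 4557/9979 (R = -36456*(-1/79832) = 4557/9979 ≈ 0.45666)
d = 13606 (d = 31617 - 18011 = 13606)
1/(d + R) = 1/(13606 + 4557/9979) = 1/(135778831/9979) = 9979/135778831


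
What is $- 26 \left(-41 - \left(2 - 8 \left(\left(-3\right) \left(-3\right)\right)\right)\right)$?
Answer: $-754$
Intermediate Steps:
$- 26 \left(-41 - \left(2 - 8 \left(\left(-3\right) \left(-3\right)\right)\right)\right) = - 26 \left(-41 - \left(2 - 72\right)\right) = - 26 \left(-41 - -70\right) = - 26 \left(-41 + \left(-2 + 72\right)\right) = - 26 \left(-41 + 70\right) = \left(-26\right) 29 = -754$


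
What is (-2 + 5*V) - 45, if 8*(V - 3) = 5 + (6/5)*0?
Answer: -231/8 ≈ -28.875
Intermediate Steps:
V = 29/8 (V = 3 + (5 + (6/5)*0)/8 = 3 + (5 + 0)/8 = 3 + (1/8)*5 = 3 + 5/8 = 29/8 ≈ 3.6250)
(-2 + 5*V) - 45 = (-2 + 5*(29/8)) - 45 = (-2 + 145/8) - 45 = 129/8 - 45 = -231/8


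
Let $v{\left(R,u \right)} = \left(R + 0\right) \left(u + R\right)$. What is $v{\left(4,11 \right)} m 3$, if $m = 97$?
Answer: $17460$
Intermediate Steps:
$v{\left(R,u \right)} = R \left(R + u\right)$
$v{\left(4,11 \right)} m 3 = 4 \left(4 + 11\right) 97 \cdot 3 = 4 \cdot 15 \cdot 97 \cdot 3 = 60 \cdot 97 \cdot 3 = 5820 \cdot 3 = 17460$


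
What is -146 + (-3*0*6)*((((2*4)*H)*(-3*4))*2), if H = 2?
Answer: -146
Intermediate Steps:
-146 + (-3*0*6)*((((2*4)*H)*(-3*4))*2) = -146 + (-3*0*6)*((((2*4)*2)*(-3*4))*2) = -146 + (-0*6)*(((8*2)*(-12))*2) = -146 + (-1*0)*((16*(-12))*2) = -146 + 0*(-192*2) = -146 + 0*(-384) = -146 + 0 = -146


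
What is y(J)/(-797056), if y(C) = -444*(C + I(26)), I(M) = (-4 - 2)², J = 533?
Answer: 63159/199264 ≈ 0.31696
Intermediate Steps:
I(M) = 36 (I(M) = (-6)² = 36)
y(C) = -15984 - 444*C (y(C) = -444*(C + 36) = -444*(36 + C) = -15984 - 444*C)
y(J)/(-797056) = (-15984 - 444*533)/(-797056) = (-15984 - 236652)*(-1/797056) = -252636*(-1/797056) = 63159/199264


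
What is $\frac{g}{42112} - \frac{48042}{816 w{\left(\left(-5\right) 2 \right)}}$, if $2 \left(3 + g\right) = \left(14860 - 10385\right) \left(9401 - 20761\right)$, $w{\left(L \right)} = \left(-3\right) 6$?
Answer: $- \frac{75840785}{126336} \approx -600.31$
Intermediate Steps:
$w{\left(L \right)} = -18$
$g = -25418003$ ($g = -3 + \frac{\left(14860 - 10385\right) \left(9401 - 20761\right)}{2} = -3 + \frac{4475 \left(-11360\right)}{2} = -3 + \frac{1}{2} \left(-50836000\right) = -3 - 25418000 = -25418003$)
$\frac{g}{42112} - \frac{48042}{816 w{\left(\left(-5\right) 2 \right)}} = - \frac{25418003}{42112} - \frac{48042}{816 \left(-18\right)} = \left(-25418003\right) \frac{1}{42112} - \frac{48042}{-14688} = - \frac{25418003}{42112} - - \frac{157}{48} = - \frac{25418003}{42112} + \frac{157}{48} = - \frac{75840785}{126336}$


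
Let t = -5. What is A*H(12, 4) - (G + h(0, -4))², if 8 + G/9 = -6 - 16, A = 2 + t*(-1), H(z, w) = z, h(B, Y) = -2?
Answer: -73900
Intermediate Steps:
A = 7 (A = 2 - 5*(-1) = 2 + 5 = 7)
G = -270 (G = -72 + 9*(-6 - 16) = -72 + 9*(-22) = -72 - 198 = -270)
A*H(12, 4) - (G + h(0, -4))² = 7*12 - (-270 - 2)² = 84 - 1*(-272)² = 84 - 1*73984 = 84 - 73984 = -73900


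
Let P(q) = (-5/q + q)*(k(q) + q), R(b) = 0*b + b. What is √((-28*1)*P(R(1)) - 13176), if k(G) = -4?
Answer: 2*I*√3378 ≈ 116.24*I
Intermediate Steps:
R(b) = b (R(b) = 0 + b = b)
P(q) = (-4 + q)*(q - 5/q) (P(q) = (-5/q + q)*(-4 + q) = (q - 5/q)*(-4 + q) = (-4 + q)*(q - 5/q))
√((-28*1)*P(R(1)) - 13176) = √((-28*1)*(-5 + 1² - 4*1 + 20/1) - 13176) = √(-28*(-5 + 1 - 4 + 20*1) - 13176) = √(-28*(-5 + 1 - 4 + 20) - 13176) = √(-28*12 - 13176) = √(-336 - 13176) = √(-13512) = 2*I*√3378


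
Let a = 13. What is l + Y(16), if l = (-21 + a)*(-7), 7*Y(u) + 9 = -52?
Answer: 331/7 ≈ 47.286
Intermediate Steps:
Y(u) = -61/7 (Y(u) = -9/7 + (1/7)*(-52) = -9/7 - 52/7 = -61/7)
l = 56 (l = (-21 + 13)*(-7) = -8*(-7) = 56)
l + Y(16) = 56 - 61/7 = 331/7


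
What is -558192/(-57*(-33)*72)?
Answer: -23258/5643 ≈ -4.1216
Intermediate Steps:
-558192/(-57*(-33)*72) = -558192/(1881*72) = -558192/135432 = -558192*1/135432 = -23258/5643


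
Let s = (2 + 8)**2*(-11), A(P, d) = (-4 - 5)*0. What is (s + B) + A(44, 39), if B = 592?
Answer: -508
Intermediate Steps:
A(P, d) = 0 (A(P, d) = -9*0 = 0)
s = -1100 (s = 10**2*(-11) = 100*(-11) = -1100)
(s + B) + A(44, 39) = (-1100 + 592) + 0 = -508 + 0 = -508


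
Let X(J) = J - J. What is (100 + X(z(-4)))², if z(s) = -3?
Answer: 10000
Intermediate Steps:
X(J) = 0
(100 + X(z(-4)))² = (100 + 0)² = 100² = 10000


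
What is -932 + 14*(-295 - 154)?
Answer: -7218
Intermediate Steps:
-932 + 14*(-295 - 154) = -932 + 14*(-449) = -932 - 6286 = -7218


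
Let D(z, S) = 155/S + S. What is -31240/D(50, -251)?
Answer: 1960310/15789 ≈ 124.16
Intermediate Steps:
D(z, S) = S + 155/S
-31240/D(50, -251) = -31240/(-251 + 155/(-251)) = -31240/(-251 + 155*(-1/251)) = -31240/(-251 - 155/251) = -31240/(-63156/251) = -31240*(-251/63156) = 1960310/15789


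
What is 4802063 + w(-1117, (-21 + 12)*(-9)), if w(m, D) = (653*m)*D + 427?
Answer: -54278991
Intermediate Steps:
w(m, D) = 427 + 653*D*m (w(m, D) = 653*D*m + 427 = 427 + 653*D*m)
4802063 + w(-1117, (-21 + 12)*(-9)) = 4802063 + (427 + 653*((-21 + 12)*(-9))*(-1117)) = 4802063 + (427 + 653*(-9*(-9))*(-1117)) = 4802063 + (427 + 653*81*(-1117)) = 4802063 + (427 - 59081481) = 4802063 - 59081054 = -54278991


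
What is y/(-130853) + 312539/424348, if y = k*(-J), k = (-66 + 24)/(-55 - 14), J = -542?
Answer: 937403360017/1277125803412 ≈ 0.73399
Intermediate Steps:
k = 14/23 (k = -42/(-69) = -42*(-1/69) = 14/23 ≈ 0.60870)
y = 7588/23 (y = 14*(-1*(-542))/23 = (14/23)*542 = 7588/23 ≈ 329.91)
y/(-130853) + 312539/424348 = (7588/23)/(-130853) + 312539/424348 = (7588/23)*(-1/130853) + 312539*(1/424348) = -7588/3009619 + 312539/424348 = 937403360017/1277125803412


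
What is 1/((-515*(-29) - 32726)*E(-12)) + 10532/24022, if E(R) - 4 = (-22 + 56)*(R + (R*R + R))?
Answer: 382619354093/872700570884 ≈ 0.43843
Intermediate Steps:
E(R) = 4 + 34*R² + 68*R (E(R) = 4 + (-22 + 56)*(R + (R*R + R)) = 4 + 34*(R + (R² + R)) = 4 + 34*(R + (R + R²)) = 4 + 34*(R² + 2*R) = 4 + (34*R² + 68*R) = 4 + 34*R² + 68*R)
1/((-515*(-29) - 32726)*E(-12)) + 10532/24022 = 1/((-515*(-29) - 32726)*(4 + 34*(-12)² + 68*(-12))) + 10532/24022 = 1/((14935 - 32726)*(4 + 34*144 - 816)) + 10532*(1/24022) = 1/((-17791)*(4 + 4896 - 816)) + 5266/12011 = -1/17791/4084 + 5266/12011 = -1/17791*1/4084 + 5266/12011 = -1/72658444 + 5266/12011 = 382619354093/872700570884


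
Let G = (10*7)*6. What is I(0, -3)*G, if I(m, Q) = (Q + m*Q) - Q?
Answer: 0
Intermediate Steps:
I(m, Q) = Q*m (I(m, Q) = (Q + Q*m) - Q = Q*m)
G = 420 (G = 70*6 = 420)
I(0, -3)*G = -3*0*420 = 0*420 = 0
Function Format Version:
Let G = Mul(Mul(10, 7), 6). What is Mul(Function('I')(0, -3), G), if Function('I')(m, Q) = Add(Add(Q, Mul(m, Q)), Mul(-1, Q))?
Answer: 0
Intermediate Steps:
Function('I')(m, Q) = Mul(Q, m) (Function('I')(m, Q) = Add(Add(Q, Mul(Q, m)), Mul(-1, Q)) = Mul(Q, m))
G = 420 (G = Mul(70, 6) = 420)
Mul(Function('I')(0, -3), G) = Mul(Mul(-3, 0), 420) = Mul(0, 420) = 0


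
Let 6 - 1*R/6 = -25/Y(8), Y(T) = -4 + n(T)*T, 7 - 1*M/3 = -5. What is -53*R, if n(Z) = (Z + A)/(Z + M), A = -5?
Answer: 7473/19 ≈ 393.32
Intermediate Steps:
M = 36 (M = 21 - 3*(-5) = 21 + 15 = 36)
n(Z) = (-5 + Z)/(36 + Z) (n(Z) = (Z - 5)/(Z + 36) = (-5 + Z)/(36 + Z))
Y(T) = -4 + T*(-5 + T)/(36 + T) (Y(T) = -4 + ((-5 + T)/(36 + T))*T = -4 + T*(-5 + T)/(36 + T))
R = -141/19 (R = 36 - (-150)/((-144 + 8² - 9*8)/(36 + 8)) = 36 - (-150)/((-144 + 64 - 72)/44) = 36 - (-150)/((1/44)*(-152)) = 36 - (-150)/(-38/11) = 36 - (-150)*(-11)/38 = 36 - 6*275/38 = 36 - 825/19 = -141/19 ≈ -7.4211)
-53*R = -53*(-141/19) = 7473/19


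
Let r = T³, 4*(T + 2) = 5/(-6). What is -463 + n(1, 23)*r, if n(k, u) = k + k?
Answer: -3349133/6912 ≈ -484.54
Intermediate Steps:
n(k, u) = 2*k
T = -53/24 (T = -2 + (5/(-6))/4 = -2 + (5*(-⅙))/4 = -2 + (¼)*(-⅚) = -2 - 5/24 = -53/24 ≈ -2.2083)
r = -148877/13824 (r = (-53/24)³ = -148877/13824 ≈ -10.769)
-463 + n(1, 23)*r = -463 + (2*1)*(-148877/13824) = -463 + 2*(-148877/13824) = -463 - 148877/6912 = -3349133/6912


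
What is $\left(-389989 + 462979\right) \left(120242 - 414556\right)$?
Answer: $-21481978860$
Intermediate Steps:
$\left(-389989 + 462979\right) \left(120242 - 414556\right) = 72990 \left(-294314\right) = -21481978860$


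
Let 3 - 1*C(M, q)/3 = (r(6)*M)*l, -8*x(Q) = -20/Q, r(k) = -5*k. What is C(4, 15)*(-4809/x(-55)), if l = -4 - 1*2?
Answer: -227571498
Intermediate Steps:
l = -6 (l = -4 - 2 = -6)
x(Q) = 5/(2*Q) (x(Q) = -(-5)/(2*Q) = 5/(2*Q))
C(M, q) = 9 - 540*M (C(M, q) = 9 - 3*(-5*6)*M*(-6) = 9 - 3*(-30*M)*(-6) = 9 - 540*M)
C(4, 15)*(-4809/x(-55)) = (9 - 540*4)*(-4809/((5/2)/(-55))) = (9 - 2160)*(-4809/((5/2)*(-1/55))) = -(-10344159)/(-1/22) = -(-10344159)*(-22) = -2151*105798 = -227571498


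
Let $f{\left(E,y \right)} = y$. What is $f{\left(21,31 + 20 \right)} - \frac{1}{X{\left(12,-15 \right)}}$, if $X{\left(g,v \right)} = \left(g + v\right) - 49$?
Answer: $\frac{2653}{52} \approx 51.019$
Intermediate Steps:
$X{\left(g,v \right)} = -49 + g + v$
$f{\left(21,31 + 20 \right)} - \frac{1}{X{\left(12,-15 \right)}} = \left(31 + 20\right) - \frac{1}{-49 + 12 - 15} = 51 - \frac{1}{-52} = 51 - - \frac{1}{52} = 51 + \frac{1}{52} = \frac{2653}{52}$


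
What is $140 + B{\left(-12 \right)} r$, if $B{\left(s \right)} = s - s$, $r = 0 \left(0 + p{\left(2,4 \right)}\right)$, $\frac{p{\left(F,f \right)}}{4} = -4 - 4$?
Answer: $140$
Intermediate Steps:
$p{\left(F,f \right)} = -32$ ($p{\left(F,f \right)} = 4 \left(-4 - 4\right) = 4 \left(-8\right) = -32$)
$r = 0$ ($r = 0 \left(0 - 32\right) = 0 \left(-32\right) = 0$)
$B{\left(s \right)} = 0$
$140 + B{\left(-12 \right)} r = 140 + 0 \cdot 0 = 140 + 0 = 140$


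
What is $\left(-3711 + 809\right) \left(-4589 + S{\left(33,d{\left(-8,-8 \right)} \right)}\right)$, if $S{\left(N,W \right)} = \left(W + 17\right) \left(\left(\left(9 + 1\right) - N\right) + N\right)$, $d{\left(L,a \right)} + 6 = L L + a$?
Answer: $11372938$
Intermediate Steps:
$d{\left(L,a \right)} = -6 + a + L^{2}$ ($d{\left(L,a \right)} = -6 + \left(L L + a\right) = -6 + \left(L^{2} + a\right) = -6 + \left(a + L^{2}\right) = -6 + a + L^{2}$)
$S{\left(N,W \right)} = 170 + 10 W$ ($S{\left(N,W \right)} = \left(17 + W\right) \left(\left(10 - N\right) + N\right) = \left(17 + W\right) 10 = 170 + 10 W$)
$\left(-3711 + 809\right) \left(-4589 + S{\left(33,d{\left(-8,-8 \right)} \right)}\right) = \left(-3711 + 809\right) \left(-4589 + \left(170 + 10 \left(-6 - 8 + \left(-8\right)^{2}\right)\right)\right) = - 2902 \left(-4589 + \left(170 + 10 \left(-6 - 8 + 64\right)\right)\right) = - 2902 \left(-4589 + \left(170 + 10 \cdot 50\right)\right) = - 2902 \left(-4589 + \left(170 + 500\right)\right) = - 2902 \left(-4589 + 670\right) = \left(-2902\right) \left(-3919\right) = 11372938$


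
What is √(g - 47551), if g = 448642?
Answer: √401091 ≈ 633.32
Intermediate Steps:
√(g - 47551) = √(448642 - 47551) = √401091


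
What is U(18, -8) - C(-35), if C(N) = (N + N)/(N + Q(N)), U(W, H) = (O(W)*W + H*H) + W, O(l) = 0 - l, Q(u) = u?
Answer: -243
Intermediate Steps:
O(l) = -l
U(W, H) = W + H² - W² (U(W, H) = ((-W)*W + H*H) + W = (-W² + H²) + W = (H² - W²) + W = W + H² - W²)
C(N) = 1 (C(N) = (N + N)/(N + N) = (2*N)/((2*N)) = (2*N)*(1/(2*N)) = 1)
U(18, -8) - C(-35) = (18 + (-8)² - 1*18²) - 1*1 = (18 + 64 - 1*324) - 1 = (18 + 64 - 324) - 1 = -242 - 1 = -243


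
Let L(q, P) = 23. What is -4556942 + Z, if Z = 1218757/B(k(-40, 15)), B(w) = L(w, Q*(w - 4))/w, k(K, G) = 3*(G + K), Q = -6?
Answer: -196216441/23 ≈ -8.5312e+6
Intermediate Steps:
k(K, G) = 3*G + 3*K
B(w) = 23/w
Z = -91406775/23 (Z = 1218757/((23/(3*15 + 3*(-40)))) = 1218757/((23/(45 - 120))) = 1218757/((23/(-75))) = 1218757/((23*(-1/75))) = 1218757/(-23/75) = 1218757*(-75/23) = -91406775/23 ≈ -3.9742e+6)
-4556942 + Z = -4556942 - 91406775/23 = -196216441/23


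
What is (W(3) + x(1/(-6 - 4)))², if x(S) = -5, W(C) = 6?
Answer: 1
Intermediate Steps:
(W(3) + x(1/(-6 - 4)))² = (6 - 5)² = 1² = 1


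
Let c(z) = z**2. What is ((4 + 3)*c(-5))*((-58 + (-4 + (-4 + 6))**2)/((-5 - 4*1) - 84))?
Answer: 3150/31 ≈ 101.61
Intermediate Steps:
((4 + 3)*c(-5))*((-58 + (-4 + (-4 + 6))**2)/((-5 - 4*1) - 84)) = ((4 + 3)*(-5)**2)*((-58 + (-4 + (-4 + 6))**2)/((-5 - 4*1) - 84)) = (7*25)*((-58 + (-4 + 2)**2)/((-5 - 4) - 84)) = 175*((-58 + (-2)**2)/(-9 - 84)) = 175*((-58 + 4)/(-93)) = 175*(-54*(-1/93)) = 175*(18/31) = 3150/31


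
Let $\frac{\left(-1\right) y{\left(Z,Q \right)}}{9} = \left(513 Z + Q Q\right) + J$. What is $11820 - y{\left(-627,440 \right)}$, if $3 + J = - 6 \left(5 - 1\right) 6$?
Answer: $-1141962$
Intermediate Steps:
$J = -147$ ($J = -3 + - 6 \left(5 - 1\right) 6 = -3 + \left(-6\right) 4 \cdot 6 = -3 - 144 = -147$)
$y{\left(Z,Q \right)} = 1323 - 4617 Z - 9 Q^{2}$ ($y{\left(Z,Q \right)} = - 9 \left(\left(513 Z + Q Q\right) - 147\right) = - 9 \left(\left(513 Z + Q^{2}\right) - 147\right) = - 9 \left(\left(Q^{2} + 513 Z\right) - 147\right) = - 9 \left(-147 + Q^{2} + 513 Z\right) = 1323 - 4617 Z - 9 Q^{2}$)
$11820 - y{\left(-627,440 \right)} = 11820 - \left(1323 - -2894859 - 9 \cdot 440^{2}\right) = 11820 - \left(1323 + 2894859 - 1742400\right) = 11820 - 1153782 = -1141962$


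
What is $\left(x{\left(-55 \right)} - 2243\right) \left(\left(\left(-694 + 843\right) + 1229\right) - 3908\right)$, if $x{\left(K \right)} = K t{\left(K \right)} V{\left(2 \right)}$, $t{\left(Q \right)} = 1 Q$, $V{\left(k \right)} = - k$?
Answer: $20981290$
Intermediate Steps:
$t{\left(Q \right)} = Q$
$x{\left(K \right)} = - 2 K^{2}$ ($x{\left(K \right)} = K K \left(\left(-1\right) 2\right) = K^{2} \left(-2\right) = - 2 K^{2}$)
$\left(x{\left(-55 \right)} - 2243\right) \left(\left(\left(-694 + 843\right) + 1229\right) - 3908\right) = \left(- 2 \left(-55\right)^{2} - 2243\right) \left(\left(\left(-694 + 843\right) + 1229\right) - 3908\right) = \left(\left(-2\right) 3025 - 2243\right) \left(\left(149 + 1229\right) - 3908\right) = \left(-6050 - 2243\right) \left(1378 - 3908\right) = \left(-8293\right) \left(-2530\right) = 20981290$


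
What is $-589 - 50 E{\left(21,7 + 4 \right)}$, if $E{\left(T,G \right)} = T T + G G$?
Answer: $-28689$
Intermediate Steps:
$E{\left(T,G \right)} = G^{2} + T^{2}$ ($E{\left(T,G \right)} = T^{2} + G^{2} = G^{2} + T^{2}$)
$-589 - 50 E{\left(21,7 + 4 \right)} = -589 - 50 \left(\left(7 + 4\right)^{2} + 21^{2}\right) = -589 - 50 \left(11^{2} + 441\right) = -589 - 50 \left(121 + 441\right) = -589 - 28100 = -28689$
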